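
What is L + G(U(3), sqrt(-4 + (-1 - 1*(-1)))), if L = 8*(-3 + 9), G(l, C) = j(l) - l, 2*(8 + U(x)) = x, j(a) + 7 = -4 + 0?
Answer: 87/2 ≈ 43.500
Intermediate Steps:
j(a) = -11 (j(a) = -7 + (-4 + 0) = -7 - 4 = -11)
U(x) = -8 + x/2
G(l, C) = -11 - l
L = 48 (L = 8*6 = 48)
L + G(U(3), sqrt(-4 + (-1 - 1*(-1)))) = 48 + (-11 - (-8 + (1/2)*3)) = 48 + (-11 - (-8 + 3/2)) = 48 + (-11 - 1*(-13/2)) = 48 + (-11 + 13/2) = 48 - 9/2 = 87/2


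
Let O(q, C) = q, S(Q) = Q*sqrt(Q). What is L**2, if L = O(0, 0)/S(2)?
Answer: 0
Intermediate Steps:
S(Q) = Q**(3/2)
L = 0 (L = 0/(2**(3/2)) = 0/((2*sqrt(2))) = 0*(sqrt(2)/4) = 0)
L**2 = 0**2 = 0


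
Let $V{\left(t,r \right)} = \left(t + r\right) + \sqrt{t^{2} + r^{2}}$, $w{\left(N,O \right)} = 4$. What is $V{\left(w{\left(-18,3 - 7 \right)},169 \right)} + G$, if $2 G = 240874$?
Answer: $120610 + 41 \sqrt{17} \approx 1.2078 \cdot 10^{5}$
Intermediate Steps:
$G = 120437$ ($G = \frac{1}{2} \cdot 240874 = 120437$)
$V{\left(t,r \right)} = r + t + \sqrt{r^{2} + t^{2}}$ ($V{\left(t,r \right)} = \left(r + t\right) + \sqrt{r^{2} + t^{2}} = r + t + \sqrt{r^{2} + t^{2}}$)
$V{\left(w{\left(-18,3 - 7 \right)},169 \right)} + G = \left(169 + 4 + \sqrt{169^{2} + 4^{2}}\right) + 120437 = \left(169 + 4 + \sqrt{28561 + 16}\right) + 120437 = \left(169 + 4 + \sqrt{28577}\right) + 120437 = \left(169 + 4 + 41 \sqrt{17}\right) + 120437 = \left(173 + 41 \sqrt{17}\right) + 120437 = 120610 + 41 \sqrt{17}$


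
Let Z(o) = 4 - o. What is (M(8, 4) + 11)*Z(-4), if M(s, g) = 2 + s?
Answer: 168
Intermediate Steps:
(M(8, 4) + 11)*Z(-4) = ((2 + 8) + 11)*(4 - 1*(-4)) = (10 + 11)*(4 + 4) = 21*8 = 168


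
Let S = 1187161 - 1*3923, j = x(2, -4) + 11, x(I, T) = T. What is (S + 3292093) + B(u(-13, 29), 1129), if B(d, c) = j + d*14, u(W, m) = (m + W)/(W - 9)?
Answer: 49228606/11 ≈ 4.4753e+6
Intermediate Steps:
j = 7 (j = -4 + 11 = 7)
S = 1183238 (S = 1187161 - 3923 = 1183238)
u(W, m) = (W + m)/(-9 + W)
B(d, c) = 7 + 14*d (B(d, c) = 7 + d*14 = 7 + 14*d)
(S + 3292093) + B(u(-13, 29), 1129) = (1183238 + 3292093) + (7 + 14*((-13 + 29)/(-9 - 13))) = 4475331 + (7 + 14*(16/(-22))) = 4475331 + (7 + 14*(-1/22*16)) = 4475331 + (7 + 14*(-8/11)) = 4475331 + (7 - 112/11) = 4475331 - 35/11 = 49228606/11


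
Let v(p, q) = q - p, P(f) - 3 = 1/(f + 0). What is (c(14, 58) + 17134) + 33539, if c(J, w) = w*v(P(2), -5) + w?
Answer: 50238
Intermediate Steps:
P(f) = 3 + 1/f (P(f) = 3 + 1/(f + 0) = 3 + 1/f)
c(J, w) = -15*w/2 (c(J, w) = w*(-5 - (3 + 1/2)) + w = w*(-5 - (3 + ½)) + w = w*(-5 - 1*7/2) + w = w*(-5 - 7/2) + w = w*(-17/2) + w = -17*w/2 + w = -15*w/2)
(c(14, 58) + 17134) + 33539 = (-15/2*58 + 17134) + 33539 = (-435 + 17134) + 33539 = 16699 + 33539 = 50238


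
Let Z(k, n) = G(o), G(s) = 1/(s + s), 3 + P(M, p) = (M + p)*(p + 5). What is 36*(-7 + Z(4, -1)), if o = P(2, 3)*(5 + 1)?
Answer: -9321/37 ≈ -251.92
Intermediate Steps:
P(M, p) = -3 + (5 + p)*(M + p) (P(M, p) = -3 + (M + p)*(p + 5) = -3 + (M + p)*(5 + p) = -3 + (5 + p)*(M + p))
o = 222 (o = (-3 + 3**2 + 5*2 + 5*3 + 2*3)*(5 + 1) = (-3 + 9 + 10 + 15 + 6)*6 = 37*6 = 222)
G(s) = 1/(2*s)
Z(k, n) = 1/444 (Z(k, n) = (1/2)/222 = (1/2)*(1/222) = 1/444)
36*(-7 + Z(4, -1)) = 36*(-7 + 1/444) = 36*(-3107/444) = -9321/37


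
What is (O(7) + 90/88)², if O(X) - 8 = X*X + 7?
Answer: 8185321/1936 ≈ 4228.0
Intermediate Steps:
O(X) = 15 + X² (O(X) = 8 + (X*X + 7) = 8 + (X² + 7) = 8 + (7 + X²) = 15 + X²)
(O(7) + 90/88)² = ((15 + 7²) + 90/88)² = ((15 + 49) + 90*(1/88))² = (64 + 45/44)² = (2861/44)² = 8185321/1936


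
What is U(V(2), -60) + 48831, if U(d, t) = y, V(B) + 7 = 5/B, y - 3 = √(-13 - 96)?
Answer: 48834 + I*√109 ≈ 48834.0 + 10.44*I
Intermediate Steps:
y = 3 + I*√109 (y = 3 + √(-13 - 96) = 3 + √(-109) = 3 + I*√109 ≈ 3.0 + 10.44*I)
V(B) = -7 + 5/B
U(d, t) = 3 + I*√109
U(V(2), -60) + 48831 = (3 + I*√109) + 48831 = 48834 + I*√109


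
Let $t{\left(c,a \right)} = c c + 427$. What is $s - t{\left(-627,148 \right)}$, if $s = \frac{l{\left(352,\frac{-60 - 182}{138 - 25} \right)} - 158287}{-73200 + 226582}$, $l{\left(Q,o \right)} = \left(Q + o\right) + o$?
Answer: $- \frac{6821195769435}{17332166} \approx -3.9356 \cdot 10^{5}$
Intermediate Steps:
$l{\left(Q,o \right)} = Q + 2 o$
$s = - \frac{17847139}{17332166}$ ($s = \frac{\left(352 + 2 \frac{-60 - 182}{138 - 25}\right) - 158287}{-73200 + 226582} = \frac{\left(352 + 2 \left(- \frac{242}{113}\right)\right) - 158287}{153382} = \left(\left(352 + 2 \left(\left(-242\right) \frac{1}{113}\right)\right) - 158287\right) \frac{1}{153382} = \left(\left(352 + 2 \left(- \frac{242}{113}\right)\right) - 158287\right) \frac{1}{153382} = \left(\left(352 - \frac{484}{113}\right) - 158287\right) \frac{1}{153382} = \left(\frac{39292}{113} - 158287\right) \frac{1}{153382} = \left(- \frac{17847139}{113}\right) \frac{1}{153382} = - \frac{17847139}{17332166} \approx -1.0297$)
$t{\left(c,a \right)} = 427 + c^{2}$ ($t{\left(c,a \right)} = c^{2} + 427 = 427 + c^{2}$)
$s - t{\left(-627,148 \right)} = - \frac{17847139}{17332166} - \left(427 + \left(-627\right)^{2}\right) = - \frac{17847139}{17332166} - \left(427 + 393129\right) = - \frac{17847139}{17332166} - 393556 = - \frac{6821195769435}{17332166}$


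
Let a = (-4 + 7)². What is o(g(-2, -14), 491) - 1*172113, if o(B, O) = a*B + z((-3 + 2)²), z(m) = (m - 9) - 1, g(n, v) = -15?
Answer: -172257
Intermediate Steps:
z(m) = -10 + m (z(m) = (-9 + m) - 1 = -10 + m)
a = 9 (a = 3² = 9)
o(B, O) = -9 + 9*B (o(B, O) = 9*B + (-10 + (-3 + 2)²) = 9*B + (-10 + (-1)²) = 9*B + (-10 + 1) = 9*B - 9 = -9 + 9*B)
o(g(-2, -14), 491) - 1*172113 = (-9 + 9*(-15)) - 1*172113 = (-9 - 135) - 172113 = -144 - 172113 = -172257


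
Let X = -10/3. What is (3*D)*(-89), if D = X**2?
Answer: -8900/3 ≈ -2966.7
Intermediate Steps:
X = -10/3 (X = -10*1/3 = -10/3 ≈ -3.3333)
D = 100/9 (D = (-10/3)**2 = 100/9 ≈ 11.111)
(3*D)*(-89) = (3*(100/9))*(-89) = (100/3)*(-89) = -8900/3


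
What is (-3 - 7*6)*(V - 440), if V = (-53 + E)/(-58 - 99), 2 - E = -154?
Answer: 3113235/157 ≈ 19830.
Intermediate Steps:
E = 156 (E = 2 - 1*(-154) = 2 + 154 = 156)
V = -103/157 (V = (-53 + 156)/(-58 - 99) = 103/(-157) = 103*(-1/157) = -103/157 ≈ -0.65605)
(-3 - 7*6)*(V - 440) = (-3 - 7*6)*(-103/157 - 440) = (-3 - 42)*(-69183/157) = -45*(-69183/157) = 3113235/157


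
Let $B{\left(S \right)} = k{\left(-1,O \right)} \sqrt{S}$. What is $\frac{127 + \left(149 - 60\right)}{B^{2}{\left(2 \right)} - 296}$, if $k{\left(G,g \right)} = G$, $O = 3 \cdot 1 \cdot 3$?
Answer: $- \frac{36}{49} \approx -0.73469$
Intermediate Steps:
$O = 9$ ($O = 3 \cdot 3 = 9$)
$B{\left(S \right)} = - \sqrt{S}$
$\frac{127 + \left(149 - 60\right)}{B^{2}{\left(2 \right)} - 296} = \frac{127 + \left(149 - 60\right)}{\left(- \sqrt{2}\right)^{2} - 296} = \frac{127 + \left(149 - 60\right)}{2 - 296} = \frac{127 + 89}{-294} = 216 \left(- \frac{1}{294}\right) = - \frac{36}{49}$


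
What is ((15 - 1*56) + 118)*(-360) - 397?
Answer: -28117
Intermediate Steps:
((15 - 1*56) + 118)*(-360) - 397 = ((15 - 56) + 118)*(-360) - 397 = (-41 + 118)*(-360) - 397 = 77*(-360) - 397 = -27720 - 397 = -28117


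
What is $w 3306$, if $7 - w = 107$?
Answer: $-330600$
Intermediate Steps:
$w = -100$ ($w = 7 - 107 = -100$)
$w 3306 = \left(-100\right) 3306 = -330600$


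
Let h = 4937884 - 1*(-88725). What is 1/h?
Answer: 1/5026609 ≈ 1.9894e-7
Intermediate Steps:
h = 5026609 (h = 4937884 + 88725 = 5026609)
1/h = 1/5026609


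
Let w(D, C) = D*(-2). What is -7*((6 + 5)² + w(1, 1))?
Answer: -833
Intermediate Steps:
w(D, C) = -2*D
-7*((6 + 5)² + w(1, 1)) = -7*((6 + 5)² - 2*1) = -7*(11² - 2) = -7*(121 - 2) = -7*119 = -833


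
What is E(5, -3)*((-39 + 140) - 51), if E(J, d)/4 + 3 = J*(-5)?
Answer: -5600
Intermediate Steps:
E(J, d) = -12 - 20*J (E(J, d) = -12 + 4*(J*(-5)) = -12 + 4*(-5*J) = -12 - 20*J)
E(5, -3)*((-39 + 140) - 51) = (-12 - 20*5)*((-39 + 140) - 51) = (-12 - 100)*(101 - 51) = -112*50 = -5600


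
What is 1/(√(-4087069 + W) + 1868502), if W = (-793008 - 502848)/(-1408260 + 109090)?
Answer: 1213750871670/2267898586115206777 - I*√1724581961785648645/2267898586115206777 ≈ 5.3519e-7 - 5.7905e-10*I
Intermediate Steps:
W = 647928/649585 (W = -1295856/(-1299170) = -1295856*(-1/1299170) = 647928/649585 ≈ 0.99745)
1/(√(-4087069 + W) + 1868502) = 1/(√(-4087069 + 647928/649585) + 1868502) = 1/(√(-2654898068437/649585) + 1868502) = 1/(I*√1724581961785648645/649585 + 1868502) = 1/(1868502 + I*√1724581961785648645/649585)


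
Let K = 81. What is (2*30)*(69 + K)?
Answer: 9000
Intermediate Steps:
(2*30)*(69 + K) = (2*30)*(69 + 81) = 60*150 = 9000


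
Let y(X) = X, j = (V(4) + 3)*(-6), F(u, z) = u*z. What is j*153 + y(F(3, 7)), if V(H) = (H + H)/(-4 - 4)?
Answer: -1815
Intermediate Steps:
V(H) = -H/4 (V(H) = (2*H)/(-8) = (2*H)*(-⅛) = -H/4)
j = -12 (j = (-¼*4 + 3)*(-6) = (-1 + 3)*(-6) = 2*(-6) = -12)
j*153 + y(F(3, 7)) = -12*153 + 3*7 = -1836 + 21 = -1815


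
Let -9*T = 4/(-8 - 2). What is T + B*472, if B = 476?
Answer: 10110242/45 ≈ 2.2467e+5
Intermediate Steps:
T = 2/45 (T = -4/(9*(-8 - 2)) = -4/(9*(-10)) = -4*(-1)/(9*10) = -⅑*(-⅖) = 2/45 ≈ 0.044444)
T + B*472 = 2/45 + 476*472 = 2/45 + 224672 = 10110242/45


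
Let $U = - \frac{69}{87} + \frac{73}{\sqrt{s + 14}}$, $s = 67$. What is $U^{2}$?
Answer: $\frac{3648100}{68121} \approx 53.553$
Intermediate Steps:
$U = \frac{1910}{261}$ ($U = - \frac{69}{87} + \frac{73}{\sqrt{67 + 14}} = \left(-69\right) \frac{1}{87} + \frac{73}{\sqrt{81}} = - \frac{23}{29} + \frac{73}{9} = \frac{1910}{261} \approx 7.318$)
$U^{2} = \left(\frac{1910}{261}\right)^{2} = \frac{3648100}{68121}$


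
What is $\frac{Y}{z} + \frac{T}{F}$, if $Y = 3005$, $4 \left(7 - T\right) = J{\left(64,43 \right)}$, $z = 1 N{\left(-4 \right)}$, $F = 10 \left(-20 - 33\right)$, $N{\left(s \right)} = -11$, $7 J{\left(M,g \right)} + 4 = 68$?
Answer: $- \frac{11148913}{40810} \approx -273.19$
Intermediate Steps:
$J{\left(M,g \right)} = \frac{64}{7}$ ($J{\left(M,g \right)} = - \frac{4}{7} + \frac{1}{7} \cdot 68 = - \frac{4}{7} + \frac{68}{7} = \frac{64}{7}$)
$F = -530$ ($F = 10 \left(-53\right) = -530$)
$z = -11$ ($z = 1 \left(-11\right) = -11$)
$T = \frac{33}{7}$ ($T = 7 - \frac{16}{7} = \frac{33}{7} \approx 4.7143$)
$\frac{Y}{z} + \frac{T}{F} = \frac{3005}{-11} + \frac{33}{7 \left(-530\right)} = 3005 \left(- \frac{1}{11}\right) + \frac{33}{7} \left(- \frac{1}{530}\right) = - \frac{3005}{11} - \frac{33}{3710} = - \frac{11148913}{40810}$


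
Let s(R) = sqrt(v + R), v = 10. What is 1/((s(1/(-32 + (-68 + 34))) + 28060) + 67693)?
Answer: 6319698/605130041935 - sqrt(43494)/605130041935 ≈ 1.0443e-5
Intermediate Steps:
s(R) = sqrt(10 + R)
1/((s(1/(-32 + (-68 + 34))) + 28060) + 67693) = 1/((sqrt(10 + 1/(-32 + (-68 + 34))) + 28060) + 67693) = 1/((sqrt(10 + 1/(-32 - 34)) + 28060) + 67693) = 1/((sqrt(10 + 1/(-66)) + 28060) + 67693) = 1/((sqrt(10 - 1/66) + 28060) + 67693) = 1/((sqrt(659/66) + 28060) + 67693) = 1/((sqrt(43494)/66 + 28060) + 67693) = 1/((28060 + sqrt(43494)/66) + 67693) = 1/(95753 + sqrt(43494)/66)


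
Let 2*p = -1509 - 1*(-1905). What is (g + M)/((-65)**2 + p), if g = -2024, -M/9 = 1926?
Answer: -19358/4423 ≈ -4.3767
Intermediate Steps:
M = -17334 (M = -9*1926 = -17334)
p = 198 (p = (-1509 - 1*(-1905))/2 = (-1509 + 1905)/2 = (1/2)*396 = 198)
(g + M)/((-65)**2 + p) = (-2024 - 17334)/((-65)**2 + 198) = -19358/(4225 + 198) = -19358/4423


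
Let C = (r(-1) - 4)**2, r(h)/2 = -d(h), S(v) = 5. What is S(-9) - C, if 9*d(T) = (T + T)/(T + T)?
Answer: -1039/81 ≈ -12.827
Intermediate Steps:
d(T) = 1/9 (d(T) = ((T + T)/(T + T))/9 = ((2*T)/((2*T)))/9 = ((2*T)*(1/(2*T)))/9 = (1/9)*1 = 1/9)
r(h) = -2/9 (r(h) = 2*(-1*1/9) = 2*(-1/9) = -2/9)
C = 1444/81 (C = (-2/9 - 4)**2 = (-38/9)**2 = 1444/81 ≈ 17.827)
S(-9) - C = 5 - 1*1444/81 = 5 - 1444/81 = -1039/81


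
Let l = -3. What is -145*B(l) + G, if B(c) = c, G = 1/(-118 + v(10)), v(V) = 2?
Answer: 50459/116 ≈ 434.99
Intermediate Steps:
G = -1/116 (G = 1/(-118 + 2) = 1/(-116) = -1/116 ≈ -0.0086207)
-145*B(l) + G = -145*(-3) - 1/116 = 435 - 1/116 = 50459/116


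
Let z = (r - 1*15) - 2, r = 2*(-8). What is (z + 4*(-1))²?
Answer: 1369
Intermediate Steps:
r = -16
z = -33 (z = (-16 - 1*15) - 2 = (-16 - 15) - 2 = -31 - 2 = -33)
(z + 4*(-1))² = (-33 + 4*(-1))² = (-33 - 4)² = (-37)² = 1369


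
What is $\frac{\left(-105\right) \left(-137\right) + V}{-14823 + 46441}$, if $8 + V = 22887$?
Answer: $\frac{18632}{15809} \approx 1.1786$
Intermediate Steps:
$V = 22879$ ($V = -8 + 22887 = 22879$)
$\frac{\left(-105\right) \left(-137\right) + V}{-14823 + 46441} = \frac{\left(-105\right) \left(-137\right) + 22879}{-14823 + 46441} = \frac{14385 + 22879}{31618} = 37264 \cdot \frac{1}{31618} = \frac{18632}{15809}$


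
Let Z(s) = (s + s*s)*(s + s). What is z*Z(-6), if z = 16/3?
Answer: -1920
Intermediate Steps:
Z(s) = 2*s*(s + s²) (Z(s) = (s + s²)*(2*s) = 2*s*(s + s²))
z = 16/3 (z = 16*(⅓) = 16/3 ≈ 5.3333)
z*Z(-6) = 16*(2*(-6)²*(1 - 6))/3 = 16*(2*36*(-5))/3 = (16/3)*(-360) = -1920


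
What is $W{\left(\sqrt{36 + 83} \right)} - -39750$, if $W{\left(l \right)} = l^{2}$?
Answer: $39869$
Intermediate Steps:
$W{\left(\sqrt{36 + 83} \right)} - -39750 = \left(\sqrt{36 + 83}\right)^{2} - -39750 = \left(\sqrt{119}\right)^{2} + 39750 = 119 + 39750 = 39869$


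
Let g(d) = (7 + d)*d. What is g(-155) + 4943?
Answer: 27883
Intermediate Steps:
g(d) = d*(7 + d)
g(-155) + 4943 = -155*(7 - 155) + 4943 = -155*(-148) + 4943 = 22940 + 4943 = 27883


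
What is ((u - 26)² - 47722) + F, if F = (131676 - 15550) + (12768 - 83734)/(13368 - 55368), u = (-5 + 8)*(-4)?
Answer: 209549069/3000 ≈ 69850.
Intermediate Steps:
u = -12 (u = 3*(-4) = -12)
F = 348383069/3000 (F = 116126 - 70966/(-42000) = 116126 - 70966*(-1/42000) = 116126 + 5069/3000 = 348383069/3000 ≈ 1.1613e+5)
((u - 26)² - 47722) + F = ((-12 - 26)² - 47722) + 348383069/3000 = ((-38)² - 47722) + 348383069/3000 = (1444 - 47722) + 348383069/3000 = -46278 + 348383069/3000 = 209549069/3000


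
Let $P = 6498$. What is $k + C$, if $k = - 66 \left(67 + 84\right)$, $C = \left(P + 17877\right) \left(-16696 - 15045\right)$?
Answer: $-773696841$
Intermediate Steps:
$C = -773686875$ ($C = \left(6498 + 17877\right) \left(-16696 - 15045\right) = 24375 \left(-16696 - 15045\right) = 24375 \left(-31741\right) = -773686875$)
$k = -9966$ ($k = \left(-66\right) 151 = -9966$)
$k + C = -9966 - 773686875 = -773696841$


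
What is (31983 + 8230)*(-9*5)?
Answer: -1809585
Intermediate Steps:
(31983 + 8230)*(-9*5) = 40213*(-45) = -1809585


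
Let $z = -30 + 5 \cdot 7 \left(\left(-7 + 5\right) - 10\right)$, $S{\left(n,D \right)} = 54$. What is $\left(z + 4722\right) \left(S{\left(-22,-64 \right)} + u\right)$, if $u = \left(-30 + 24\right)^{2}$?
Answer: $384480$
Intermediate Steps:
$u = 36$ ($u = \left(-6\right)^{2} = 36$)
$z = -450$ ($z = -30 + 35 \left(-2 - 10\right) = -30 + 35 \left(-12\right) = -30 - 420 = -450$)
$\left(z + 4722\right) \left(S{\left(-22,-64 \right)} + u\right) = \left(-450 + 4722\right) \left(54 + 36\right) = 4272 \cdot 90 = 384480$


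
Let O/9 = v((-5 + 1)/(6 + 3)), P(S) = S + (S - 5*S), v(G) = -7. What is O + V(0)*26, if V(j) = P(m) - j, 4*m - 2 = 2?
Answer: -141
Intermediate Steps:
m = 1 (m = ½ + (¼)*2 = ½ + ½ = 1)
P(S) = -3*S (P(S) = S - 4*S = -3*S)
O = -63 (O = 9*(-7) = -63)
V(j) = -3 - j (V(j) = -3*1 - j = -3 - j)
O + V(0)*26 = -63 + (-3 - 1*0)*26 = -63 + (-3 + 0)*26 = -63 - 3*26 = -63 - 78 = -141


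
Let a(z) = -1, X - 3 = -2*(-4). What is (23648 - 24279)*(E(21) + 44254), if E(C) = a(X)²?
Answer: -27924905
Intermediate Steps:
X = 11 (X = 3 - 2*(-4) = 3 + 8 = 11)
E(C) = 1 (E(C) = (-1)² = 1)
(23648 - 24279)*(E(21) + 44254) = (23648 - 24279)*(1 + 44254) = -631*44255 = -27924905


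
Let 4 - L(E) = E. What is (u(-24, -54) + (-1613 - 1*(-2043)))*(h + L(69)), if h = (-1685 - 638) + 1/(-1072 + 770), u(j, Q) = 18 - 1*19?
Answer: -309384933/302 ≈ -1.0245e+6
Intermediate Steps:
u(j, Q) = -1 (u(j, Q) = 18 - 19 = -1)
L(E) = 4 - E
h = -701547/302 (h = -2323 + 1/(-302) = -2323 - 1/302 = -701547/302 ≈ -2323.0)
(u(-24, -54) + (-1613 - 1*(-2043)))*(h + L(69)) = (-1 + (-1613 - 1*(-2043)))*(-701547/302 + (4 - 1*69)) = (-1 + (-1613 + 2043))*(-701547/302 + (4 - 69)) = (-1 + 430)*(-701547/302 - 65) = 429*(-721177/302) = -309384933/302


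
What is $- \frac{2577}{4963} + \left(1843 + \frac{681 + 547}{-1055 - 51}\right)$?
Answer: $\frac{721959002}{392077} \approx 1841.4$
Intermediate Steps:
$- \frac{2577}{4963} + \left(1843 + \frac{681 + 547}{-1055 - 51}\right) = \left(-2577\right) \frac{1}{4963} + \left(1843 + \frac{1228}{-1106}\right) = - \frac{2577}{4963} + \left(1843 + 1228 \left(- \frac{1}{1106}\right)\right) = - \frac{2577}{4963} + \left(1843 - \frac{614}{553}\right) = - \frac{2577}{4963} + \frac{1018565}{553} = \frac{721959002}{392077}$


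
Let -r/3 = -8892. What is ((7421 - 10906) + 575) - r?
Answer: -29586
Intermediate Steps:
r = 26676 (r = -3*(-8892) = 26676)
((7421 - 10906) + 575) - r = ((7421 - 10906) + 575) - 1*26676 = (-3485 + 575) - 26676 = -2910 - 26676 = -29586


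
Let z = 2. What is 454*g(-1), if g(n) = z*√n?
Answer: 908*I ≈ 908.0*I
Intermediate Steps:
g(n) = 2*√n
454*g(-1) = 454*(2*√(-1)) = 454*(2*I) = 908*I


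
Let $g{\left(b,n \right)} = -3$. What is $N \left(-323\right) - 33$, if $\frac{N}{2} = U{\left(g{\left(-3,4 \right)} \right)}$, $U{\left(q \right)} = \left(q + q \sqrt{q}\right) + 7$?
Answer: $-2617 + 1938 i \sqrt{3} \approx -2617.0 + 3356.7 i$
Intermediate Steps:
$U{\left(q \right)} = 7 + q + q^{\frac{3}{2}}$ ($U{\left(q \right)} = \left(q + q^{\frac{3}{2}}\right) + 7 = 7 + q + q^{\frac{3}{2}}$)
$N = 8 - 6 i \sqrt{3}$ ($N = 2 \left(7 - 3 + \left(-3\right)^{\frac{3}{2}}\right) = 2 \left(7 - 3 - 3 i \sqrt{3}\right) = 2 \left(4 - 3 i \sqrt{3}\right) = 8 - 6 i \sqrt{3} \approx 8.0 - 10.392 i$)
$N \left(-323\right) - 33 = \left(8 - 6 i \sqrt{3}\right) \left(-323\right) - 33 = \left(-2584 + 1938 i \sqrt{3}\right) - 33 = -2617 + 1938 i \sqrt{3}$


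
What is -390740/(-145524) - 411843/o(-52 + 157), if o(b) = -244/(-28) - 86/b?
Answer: -1573161338350/30159849 ≈ -52161.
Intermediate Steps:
o(b) = 61/7 - 86/b (o(b) = -244*(-1/28) - 86/b = 61/7 - 86/b)
-390740/(-145524) - 411843/o(-52 + 157) = -390740/(-145524) - 411843/(61/7 - 86/(-52 + 157)) = -390740*(-1/145524) - 411843/(61/7 - 86/105) = 97685/36381 - 411843/(61/7 - 86*1/105) = 97685/36381 - 411843/(61/7 - 86/105) = 97685/36381 - 411843/829/105 = 97685/36381 - 411843*105/829 = 97685/36381 - 43243515/829 = -1573161338350/30159849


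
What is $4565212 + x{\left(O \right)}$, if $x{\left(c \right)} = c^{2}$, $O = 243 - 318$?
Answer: $4570837$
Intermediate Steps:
$O = -75$ ($O = 243 - 318 = -75$)
$4565212 + x{\left(O \right)} = 4565212 + \left(-75\right)^{2} = 4565212 + 5625 = 4570837$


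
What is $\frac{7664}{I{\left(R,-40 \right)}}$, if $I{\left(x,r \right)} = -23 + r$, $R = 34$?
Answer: $- \frac{7664}{63} \approx -121.65$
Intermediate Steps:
$\frac{7664}{I{\left(R,-40 \right)}} = \frac{7664}{-23 - 40} = \frac{7664}{-63} = 7664 \left(- \frac{1}{63}\right) = - \frac{7664}{63}$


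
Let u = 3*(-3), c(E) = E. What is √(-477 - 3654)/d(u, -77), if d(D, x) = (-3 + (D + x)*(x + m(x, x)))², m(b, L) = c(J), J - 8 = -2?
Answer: 9*I*√51/37246609 ≈ 1.7256e-6*I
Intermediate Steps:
J = 6 (J = 8 - 2 = 6)
m(b, L) = 6
u = -9
d(D, x) = (-3 + (6 + x)*(D + x))² (d(D, x) = (-3 + (D + x)*(x + 6))² = (-3 + (D + x)*(6 + x))² = (-3 + (6 + x)*(D + x))²)
√(-477 - 3654)/d(u, -77) = √(-477 - 3654)/((-3 + (-77)² + 6*(-9) + 6*(-77) - 9*(-77))²) = √(-4131)/((-3 + 5929 - 54 - 462 + 693)²) = (9*I*√51)/(6103²) = (9*I*√51)/37246609 = (9*I*√51)*(1/37246609) = 9*I*√51/37246609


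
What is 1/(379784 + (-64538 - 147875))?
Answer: 1/167371 ≈ 5.9747e-6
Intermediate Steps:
1/(379784 + (-64538 - 147875)) = 1/(379784 - 212413) = 1/167371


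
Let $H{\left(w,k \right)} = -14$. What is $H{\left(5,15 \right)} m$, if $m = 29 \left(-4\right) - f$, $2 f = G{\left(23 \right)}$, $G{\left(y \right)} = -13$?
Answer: $1533$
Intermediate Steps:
$f = - \frac{13}{2}$ ($f = \frac{1}{2} \left(-13\right) = - \frac{13}{2} \approx -6.5$)
$m = - \frac{219}{2}$ ($m = 29 \left(-4\right) - - \frac{13}{2} = -116 + \frac{13}{2} = - \frac{219}{2} \approx -109.5$)
$H{\left(5,15 \right)} m = \left(-14\right) \left(- \frac{219}{2}\right) = 1533$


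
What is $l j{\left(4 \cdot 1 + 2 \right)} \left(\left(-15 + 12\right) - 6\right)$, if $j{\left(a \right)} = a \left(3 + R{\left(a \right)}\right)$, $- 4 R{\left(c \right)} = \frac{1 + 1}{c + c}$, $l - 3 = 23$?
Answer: $- \frac{8307}{2} \approx -4153.5$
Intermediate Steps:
$l = 26$ ($l = 3 + 23 = 26$)
$R{\left(c \right)} = - \frac{1}{4 c}$ ($R{\left(c \right)} = - \frac{\left(1 + 1\right) \frac{1}{c + c}}{4} = - \frac{2 \frac{1}{2 c}}{4} = - \frac{1}{4 c}$)
$j{\left(a \right)} = a \left(3 - \frac{1}{4 a}\right)$
$l j{\left(4 \cdot 1 + 2 \right)} \left(\left(-15 + 12\right) - 6\right) = 26 \left(- \frac{1}{4} + 3 \left(4 \cdot 1 + 2\right)\right) \left(\left(-15 + 12\right) - 6\right) = 26 \left(- \frac{1}{4} + 3 \left(4 + 2\right)\right) \left(-3 - 6\right) = 26 \left(- \frac{1}{4} + 3 \cdot 6\right) \left(-9\right) = 26 \left(- \frac{1}{4} + 18\right) \left(-9\right) = 26 \cdot \frac{71}{4} \left(-9\right) = \frac{923}{2} \left(-9\right) = - \frac{8307}{2}$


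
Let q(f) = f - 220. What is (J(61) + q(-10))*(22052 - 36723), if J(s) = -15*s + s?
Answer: 15903364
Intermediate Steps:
J(s) = -14*s
q(f) = -220 + f
(J(61) + q(-10))*(22052 - 36723) = (-14*61 + (-220 - 10))*(22052 - 36723) = (-854 - 230)*(-14671) = -1084*(-14671) = 15903364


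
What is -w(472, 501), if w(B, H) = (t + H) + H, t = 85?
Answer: -1087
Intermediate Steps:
w(B, H) = 85 + 2*H (w(B, H) = (85 + H) + H = 85 + 2*H)
-w(472, 501) = -(85 + 2*501) = -(85 + 1002) = -1*1087 = -1087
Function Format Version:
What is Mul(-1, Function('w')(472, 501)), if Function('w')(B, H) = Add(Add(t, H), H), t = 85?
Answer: -1087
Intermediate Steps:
Function('w')(B, H) = Add(85, Mul(2, H)) (Function('w')(B, H) = Add(Add(85, H), H) = Add(85, Mul(2, H)))
Mul(-1, Function('w')(472, 501)) = Mul(-1, Add(85, Mul(2, 501))) = Mul(-1, Add(85, 1002)) = Mul(-1, 1087) = -1087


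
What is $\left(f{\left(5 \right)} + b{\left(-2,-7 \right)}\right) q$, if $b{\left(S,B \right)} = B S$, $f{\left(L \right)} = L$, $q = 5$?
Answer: $95$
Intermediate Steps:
$\left(f{\left(5 \right)} + b{\left(-2,-7 \right)}\right) q = \left(5 - -14\right) 5 = \left(5 + 14\right) 5 = 19 \cdot 5 = 95$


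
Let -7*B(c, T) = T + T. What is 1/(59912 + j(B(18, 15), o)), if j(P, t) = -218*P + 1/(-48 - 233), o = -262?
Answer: 1967/119684637 ≈ 1.6435e-5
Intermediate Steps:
B(c, T) = -2*T/7 (B(c, T) = -(T + T)/7 = -2*T/7)
j(P, t) = -1/281 - 218*P (j(P, t) = -218*P + 1/(-281) = -218*P - 1/281 = -1/281 - 218*P)
1/(59912 + j(B(18, 15), o)) = 1/(59912 + (-1/281 - (-436)*15/7)) = 1/(59912 + (-1/281 - 218*(-30/7))) = 1/(59912 + (-1/281 + 6540/7)) = 1/(59912 + 1837733/1967) = 1/(119684637/1967) = 1967/119684637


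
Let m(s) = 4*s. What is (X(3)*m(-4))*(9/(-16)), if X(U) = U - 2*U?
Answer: -27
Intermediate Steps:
X(U) = -U
(X(3)*m(-4))*(9/(-16)) = ((-1*3)*(4*(-4)))*(9/(-16)) = (-3*(-16))*(9*(-1/16)) = 48*(-9/16) = -27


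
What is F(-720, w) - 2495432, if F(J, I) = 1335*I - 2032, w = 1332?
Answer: -719244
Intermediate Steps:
F(J, I) = -2032 + 1335*I
F(-720, w) - 2495432 = (-2032 + 1335*1332) - 2495432 = (-2032 + 1778220) - 2495432 = 1776188 - 2495432 = -719244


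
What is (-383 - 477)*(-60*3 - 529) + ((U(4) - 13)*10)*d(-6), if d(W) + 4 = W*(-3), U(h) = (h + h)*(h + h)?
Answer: 616880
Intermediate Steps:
U(h) = 4*h² (U(h) = (2*h)*(2*h) = 4*h²)
d(W) = -4 - 3*W (d(W) = -4 + W*(-3) = -4 - 3*W)
(-383 - 477)*(-60*3 - 529) + ((U(4) - 13)*10)*d(-6) = (-383 - 477)*(-60*3 - 529) + ((4*4² - 13)*10)*(-4 - 3*(-6)) = -860*(-180 - 529) + ((4*16 - 13)*10)*(-4 + 18) = -860*(-709) + ((64 - 13)*10)*14 = 609740 + (51*10)*14 = 609740 + 510*14 = 609740 + 7140 = 616880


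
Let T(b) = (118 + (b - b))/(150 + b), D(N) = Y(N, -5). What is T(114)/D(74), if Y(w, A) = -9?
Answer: -59/1188 ≈ -0.049663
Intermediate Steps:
D(N) = -9
T(b) = 118/(150 + b) (T(b) = (118 + 0)/(150 + b) = 118/(150 + b))
T(114)/D(74) = (118/(150 + 114))/(-9) = (118/264)*(-⅑) = (118*(1/264))*(-⅑) = (59/132)*(-⅑) = -59/1188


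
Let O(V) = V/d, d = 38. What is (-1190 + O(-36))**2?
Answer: 512026384/361 ≈ 1.4184e+6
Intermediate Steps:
O(V) = V/38
(-1190 + O(-36))**2 = (-1190 + (1/38)*(-36))**2 = (-1190 - 18/19)**2 = (-22628/19)**2 = 512026384/361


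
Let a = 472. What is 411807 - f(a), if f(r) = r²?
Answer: 189023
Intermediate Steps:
411807 - f(a) = 411807 - 1*472² = 411807 - 1*222784 = 411807 - 222784 = 189023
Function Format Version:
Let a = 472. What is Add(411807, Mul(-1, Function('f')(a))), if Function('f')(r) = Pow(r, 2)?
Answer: 189023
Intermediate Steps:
Add(411807, Mul(-1, Function('f')(a))) = Add(411807, Mul(-1, Pow(472, 2))) = Add(411807, Mul(-1, 222784)) = Add(411807, -222784) = 189023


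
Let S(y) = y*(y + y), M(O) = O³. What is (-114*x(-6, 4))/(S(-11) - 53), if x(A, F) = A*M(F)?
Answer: 4864/21 ≈ 231.62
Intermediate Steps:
x(A, F) = A*F³
S(y) = 2*y² (S(y) = y*(2*y) = 2*y²)
(-114*x(-6, 4))/(S(-11) - 53) = (-(-684)*4³)/(2*(-11)² - 53) = (-(-684)*64)/(2*121 - 53) = (-114*(-384))/(242 - 53) = 43776/189 = 43776*(1/189) = 4864/21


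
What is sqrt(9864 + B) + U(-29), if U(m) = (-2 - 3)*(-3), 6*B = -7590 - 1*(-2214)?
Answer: 15 + 2*sqrt(2242) ≈ 109.70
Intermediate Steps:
B = -896 (B = (-7590 - 1*(-2214))/6 = (-7590 + 2214)/6 = (1/6)*(-5376) = -896)
U(m) = 15 (U(m) = -5*(-3) = 15)
sqrt(9864 + B) + U(-29) = sqrt(9864 - 896) + 15 = sqrt(8968) + 15 = 2*sqrt(2242) + 15 = 15 + 2*sqrt(2242)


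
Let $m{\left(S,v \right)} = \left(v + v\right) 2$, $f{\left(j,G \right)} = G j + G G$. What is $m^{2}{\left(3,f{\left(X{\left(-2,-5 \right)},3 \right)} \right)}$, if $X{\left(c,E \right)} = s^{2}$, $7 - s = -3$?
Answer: $1527696$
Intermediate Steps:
$s = 10$ ($s = 7 - -3 = 7 + 3 = 10$)
$X{\left(c,E \right)} = 100$ ($X{\left(c,E \right)} = 10^{2} = 100$)
$f{\left(j,G \right)} = G^{2} + G j$ ($f{\left(j,G \right)} = G j + G^{2} = G^{2} + G j$)
$m{\left(S,v \right)} = 4 v$ ($m{\left(S,v \right)} = 2 v 2 = 4 v$)
$m^{2}{\left(3,f{\left(X{\left(-2,-5 \right)},3 \right)} \right)} = \left(4 \cdot 3 \left(3 + 100\right)\right)^{2} = \left(4 \cdot 3 \cdot 103\right)^{2} = \left(4 \cdot 309\right)^{2} = 1236^{2} = 1527696$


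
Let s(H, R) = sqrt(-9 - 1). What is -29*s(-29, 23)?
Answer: -29*I*sqrt(10) ≈ -91.706*I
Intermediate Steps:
s(H, R) = I*sqrt(10) (s(H, R) = sqrt(-10) = I*sqrt(10))
-29*s(-29, 23) = -29*I*sqrt(10)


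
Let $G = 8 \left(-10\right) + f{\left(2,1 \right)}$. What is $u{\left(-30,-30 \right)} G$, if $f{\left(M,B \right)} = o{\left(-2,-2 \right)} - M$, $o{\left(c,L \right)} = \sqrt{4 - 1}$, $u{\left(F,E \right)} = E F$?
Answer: $-73800 + 900 \sqrt{3} \approx -72241.0$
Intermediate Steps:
$o{\left(c,L \right)} = \sqrt{3}$
$f{\left(M,B \right)} = \sqrt{3} - M$
$G = -82 + \sqrt{3}$ ($G = 8 \left(-10\right) + \left(\sqrt{3} - 2\right) = -80 - \left(2 - \sqrt{3}\right) = -82 + \sqrt{3} \approx -80.268$)
$u{\left(-30,-30 \right)} G = \left(-30\right) \left(-30\right) \left(-82 + \sqrt{3}\right) = 900 \left(-82 + \sqrt{3}\right) = -73800 + 900 \sqrt{3}$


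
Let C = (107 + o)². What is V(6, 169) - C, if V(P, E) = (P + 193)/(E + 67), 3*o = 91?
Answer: -40057793/2124 ≈ -18860.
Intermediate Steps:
o = 91/3 (o = (⅓)*91 = 91/3 ≈ 30.333)
V(P, E) = (193 + P)/(67 + E)
C = 169744/9 (C = (107 + 91/3)² = (412/3)² = 169744/9 ≈ 18860.)
V(6, 169) - C = (193 + 6)/(67 + 169) - 1*169744/9 = 199/236 - 169744/9 = -40057793/2124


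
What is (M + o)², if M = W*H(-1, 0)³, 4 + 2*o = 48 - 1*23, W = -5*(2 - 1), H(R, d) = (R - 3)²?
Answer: 1676001721/4 ≈ 4.1900e+8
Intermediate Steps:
H(R, d) = (-3 + R)²
W = -5 (W = -5*1 = -5)
o = 21/2 (o = -2 + (48 - 1*23)/2 = -2 + (48 - 23)/2 = -2 + (½)*25 = -2 + 25/2 = 21/2 ≈ 10.500)
M = -20480 (M = -5*(-3 - 1)⁶ = -5*((-4)²)³ = -5*16³ = -5*4096 = -20480)
(M + o)² = (-20480 + 21/2)² = (-40939/2)² = 1676001721/4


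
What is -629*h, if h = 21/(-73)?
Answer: 13209/73 ≈ 180.95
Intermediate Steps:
h = -21/73 (h = 21*(-1/73) = -21/73 ≈ -0.28767)
-629*h = -629*(-21/73) = 13209/73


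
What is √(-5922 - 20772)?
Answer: 3*I*√2966 ≈ 163.38*I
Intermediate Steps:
√(-5922 - 20772) = √(-26694) = 3*I*√2966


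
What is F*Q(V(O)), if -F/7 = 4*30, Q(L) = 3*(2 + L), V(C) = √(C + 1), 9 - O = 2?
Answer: -5040 - 5040*√2 ≈ -12168.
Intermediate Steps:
O = 7 (O = 9 - 1*2 = 9 - 2 = 7)
V(C) = √(1 + C)
Q(L) = 6 + 3*L
F = -840 (F = -28*30 = -7*120 = -840)
F*Q(V(O)) = -840*(6 + 3*√(1 + 7)) = -840*(6 + 3*√8) = -840*(6 + 3*(2*√2)) = -840*(6 + 6*√2) = -5040 - 5040*√2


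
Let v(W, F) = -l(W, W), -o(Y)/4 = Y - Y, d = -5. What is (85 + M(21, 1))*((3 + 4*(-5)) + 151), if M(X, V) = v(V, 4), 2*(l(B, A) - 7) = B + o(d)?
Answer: 10385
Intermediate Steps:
o(Y) = 0 (o(Y) = -4*(Y - Y) = -4*0 = 0)
l(B, A) = 7 + B/2 (l(B, A) = 7 + (B + 0)/2 = 7 + B/2)
v(W, F) = -7 - W/2 (v(W, F) = -(7 + W/2) = -7 - W/2)
M(X, V) = -7 - V/2
(85 + M(21, 1))*((3 + 4*(-5)) + 151) = (85 + (-7 - ½*1))*((3 + 4*(-5)) + 151) = (85 + (-7 - ½))*((3 - 20) + 151) = (85 - 15/2)*(-17 + 151) = (155/2)*134 = 10385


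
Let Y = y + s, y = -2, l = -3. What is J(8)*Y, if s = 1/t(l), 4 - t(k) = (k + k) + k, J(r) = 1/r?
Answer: -25/104 ≈ -0.24038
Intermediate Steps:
t(k) = 4 - 3*k (t(k) = 4 - ((k + k) + k) = 4 - (2*k + k) = 4 - 3*k)
s = 1/13 (s = 1/(4 - 3*(-3)) = 1/(4 + 9) = 1/13 ≈ 0.076923)
Y = -25/13 (Y = -2 + 1/13 = -25/13 ≈ -1.9231)
J(8)*Y = -25/13/8 = (⅛)*(-25/13) = -25/104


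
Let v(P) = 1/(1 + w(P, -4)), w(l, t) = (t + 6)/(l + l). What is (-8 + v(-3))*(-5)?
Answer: 65/2 ≈ 32.500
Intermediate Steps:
w(l, t) = (6 + t)/(2*l) (w(l, t) = (6 + t)/((2*l)) = (6 + t)*(1/(2*l)) = (6 + t)/(2*l))
v(P) = 1/(1 + 1/P) (v(P) = 1/(1 + (6 - 4)/(2*P)) = 1/(1 + (1/2)*2/P) = 1/(1 + 1/P))
(-8 + v(-3))*(-5) = (-8 - 3/(1 - 3))*(-5) = (-8 - 3/(-2))*(-5) = (-8 - 3*(-1/2))*(-5) = (-8 + 3/2)*(-5) = -13/2*(-5) = 65/2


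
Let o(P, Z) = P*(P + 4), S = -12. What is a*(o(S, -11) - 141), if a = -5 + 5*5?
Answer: -900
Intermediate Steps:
o(P, Z) = P*(4 + P)
a = 20 (a = -5 + 25 = 20)
a*(o(S, -11) - 141) = 20*(-12*(4 - 12) - 141) = 20*(-12*(-8) - 141) = 20*(96 - 141) = 20*(-45) = -900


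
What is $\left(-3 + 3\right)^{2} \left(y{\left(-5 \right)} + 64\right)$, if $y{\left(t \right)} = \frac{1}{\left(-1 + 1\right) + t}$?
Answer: $0$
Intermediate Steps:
$y{\left(t \right)} = \frac{1}{t}$ ($y{\left(t \right)} = \frac{1}{0 + t} = \frac{1}{t}$)
$\left(-3 + 3\right)^{2} \left(y{\left(-5 \right)} + 64\right) = \left(-3 + 3\right)^{2} \left(\frac{1}{-5} + 64\right) = 0^{2} \left(- \frac{1}{5} + 64\right) = 0 \cdot \frac{319}{5} = 0$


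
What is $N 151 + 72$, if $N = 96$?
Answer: $14568$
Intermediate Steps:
$N 151 + 72 = 96 \cdot 151 + 72 = 14496 + 72 = 14568$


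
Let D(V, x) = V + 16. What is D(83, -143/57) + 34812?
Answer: 34911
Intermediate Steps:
D(V, x) = 16 + V
D(83, -143/57) + 34812 = (16 + 83) + 34812 = 99 + 34812 = 34911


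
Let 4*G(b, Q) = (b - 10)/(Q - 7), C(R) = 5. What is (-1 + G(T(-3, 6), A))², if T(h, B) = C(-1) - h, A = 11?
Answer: 81/64 ≈ 1.2656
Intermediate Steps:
T(h, B) = 5 - h
G(b, Q) = (-10 + b)/(4*(-7 + Q)) (G(b, Q) = ((b - 10)/(Q - 7))/4 = ((-10 + b)/(-7 + Q))/4 = (-10 + b)/(4*(-7 + Q)))
(-1 + G(T(-3, 6), A))² = (-1 + (-10 + (5 - 1*(-3)))/(4*(-7 + 11)))² = (-1 + (¼)*(-10 + (5 + 3))/4)² = (-1 + (¼)*(¼)*(-10 + 8))² = (-1 + (¼)*(¼)*(-2))² = (-1 - ⅛)² = (-9/8)² = 81/64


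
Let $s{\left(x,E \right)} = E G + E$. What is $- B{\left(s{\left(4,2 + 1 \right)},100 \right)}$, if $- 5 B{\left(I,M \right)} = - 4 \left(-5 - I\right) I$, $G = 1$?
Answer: $\frac{264}{5} \approx 52.8$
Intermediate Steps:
$s{\left(x,E \right)} = 2 E$ ($s{\left(x,E \right)} = E 1 + E = E + E = 2 E$)
$B{\left(I,M \right)} = - \frac{I \left(20 + 4 I\right)}{5}$ ($B{\left(I,M \right)} = - \frac{- 4 \left(-5 - I\right) I}{5} = - \frac{\left(20 + 4 I\right) I}{5} = - \frac{I \left(20 + 4 I\right)}{5}$)
$- B{\left(s{\left(4,2 + 1 \right)},100 \right)} = - \frac{\left(-4\right) 2 \left(2 + 1\right) \left(5 + 2 \left(2 + 1\right)\right)}{5} = - \frac{\left(-4\right) 2 \cdot 3 \left(5 + 2 \cdot 3\right)}{5} = - \frac{\left(-4\right) 6 \left(5 + 6\right)}{5} = - \frac{\left(-4\right) 6 \cdot 11}{5} = \left(-1\right) \left(- \frac{264}{5}\right) = \frac{264}{5}$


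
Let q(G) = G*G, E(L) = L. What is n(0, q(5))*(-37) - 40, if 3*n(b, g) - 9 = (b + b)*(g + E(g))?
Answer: -151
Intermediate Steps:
q(G) = G**2
n(b, g) = 3 + 4*b*g/3 (n(b, g) = 3 + ((b + b)*(g + g))/3 = 3 + ((2*b)*(2*g))/3 = 3 + (4*b*g)/3 = 3 + 4*b*g/3)
n(0, q(5))*(-37) - 40 = (3 + (4/3)*0*5**2)*(-37) - 40 = (3 + (4/3)*0*25)*(-37) - 40 = (3 + 0)*(-37) - 40 = 3*(-37) - 40 = -111 - 40 = -151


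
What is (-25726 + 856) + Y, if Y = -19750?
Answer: -44620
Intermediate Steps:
(-25726 + 856) + Y = (-25726 + 856) - 19750 = -24870 - 19750 = -44620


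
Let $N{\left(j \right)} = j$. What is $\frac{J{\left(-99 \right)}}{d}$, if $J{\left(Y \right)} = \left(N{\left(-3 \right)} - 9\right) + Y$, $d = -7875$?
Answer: $\frac{37}{2625} \approx 0.014095$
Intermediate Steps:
$J{\left(Y \right)} = -12 + Y$ ($J{\left(Y \right)} = \left(-3 - 9\right) + Y = -12 + Y$)
$\frac{J{\left(-99 \right)}}{d} = \frac{-12 - 99}{-7875} = \left(-111\right) \left(- \frac{1}{7875}\right) = \frac{37}{2625}$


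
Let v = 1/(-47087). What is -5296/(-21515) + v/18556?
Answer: 13979941887/56793514180 ≈ 0.24615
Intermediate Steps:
v = -1/47087 ≈ -2.1237e-5
-5296/(-21515) + v/18556 = -5296/(-21515) - 1/47087/18556 = -5296*(-1/21515) - 1/47087*1/18556 = 16/65 - 1/873746372 = 13979941887/56793514180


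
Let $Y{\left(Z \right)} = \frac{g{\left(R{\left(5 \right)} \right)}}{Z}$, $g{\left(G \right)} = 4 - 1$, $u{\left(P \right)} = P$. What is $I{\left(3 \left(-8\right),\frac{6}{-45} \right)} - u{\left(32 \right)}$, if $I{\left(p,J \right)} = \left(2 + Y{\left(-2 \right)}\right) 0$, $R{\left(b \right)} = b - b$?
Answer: $-32$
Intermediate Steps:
$R{\left(b \right)} = 0$
$g{\left(G \right)} = 3$
$Y{\left(Z \right)} = \frac{3}{Z}$
$I{\left(p,J \right)} = 0$ ($I{\left(p,J \right)} = \left(2 + \frac{3}{-2}\right) 0 = \left(2 + 3 \left(- \frac{1}{2}\right)\right) 0 = \left(2 - \frac{3}{2}\right) 0 = \frac{1}{2} \cdot 0 = 0$)
$I{\left(3 \left(-8\right),\frac{6}{-45} \right)} - u{\left(32 \right)} = 0 - 32 = -32$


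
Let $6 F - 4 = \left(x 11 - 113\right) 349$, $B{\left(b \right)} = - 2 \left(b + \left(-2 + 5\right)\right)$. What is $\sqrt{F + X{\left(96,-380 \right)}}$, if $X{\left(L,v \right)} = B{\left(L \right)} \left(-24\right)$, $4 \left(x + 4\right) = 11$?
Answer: $\frac{i \sqrt{377274}}{12} \approx 51.186 i$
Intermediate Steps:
$x = - \frac{5}{4}$ ($x = -4 + \frac{1}{4} \cdot 11 = -4 + \frac{11}{4} = - \frac{5}{4} \approx -1.25$)
$B{\left(b \right)} = -6 - 2 b$ ($B{\left(b \right)} = - 2 \left(b + 3\right) = - 2 \left(3 + b\right) = -6 - 2 b$)
$X{\left(L,v \right)} = 144 + 48 L$ ($X{\left(L,v \right)} = \left(-6 - 2 L\right) \left(-24\right) = 144 + 48 L$)
$F = - \frac{176927}{24}$ ($F = \frac{2}{3} + \frac{\left(\left(- \frac{5}{4}\right) 11 - 113\right) 349}{6} = \frac{2}{3} + \frac{\left(- \frac{55}{4} - 113\right) 349}{6} = \frac{2}{3} + \frac{\left(- \frac{507}{4}\right) 349}{6} = \frac{2}{3} + \frac{1}{6} \left(- \frac{176943}{4}\right) = \frac{2}{3} - \frac{58981}{8} = - \frac{176927}{24} \approx -7372.0$)
$\sqrt{F + X{\left(96,-380 \right)}} = \sqrt{- \frac{176927}{24} + \left(144 + 48 \cdot 96\right)} = \sqrt{- \frac{176927}{24} + \left(144 + 4608\right)} = \sqrt{- \frac{176927}{24} + 4752} = \sqrt{- \frac{62879}{24}} = \frac{i \sqrt{377274}}{12}$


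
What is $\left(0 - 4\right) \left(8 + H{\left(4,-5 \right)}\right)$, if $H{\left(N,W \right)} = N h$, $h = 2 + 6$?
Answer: $-160$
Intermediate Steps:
$h = 8$
$H{\left(N,W \right)} = 8 N$ ($H{\left(N,W \right)} = N 8 = 8 N$)
$\left(0 - 4\right) \left(8 + H{\left(4,-5 \right)}\right) = \left(0 - 4\right) \left(8 + 8 \cdot 4\right) = - 4 \left(8 + 32\right) = \left(-4\right) 40 = -160$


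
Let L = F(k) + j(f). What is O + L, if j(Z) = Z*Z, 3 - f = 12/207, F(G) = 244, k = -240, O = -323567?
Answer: -1539299594/4761 ≈ -3.2331e+5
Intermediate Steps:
f = 203/69 (f = 3 - 12/207 = 3 - 1*4/69 = 3 - 4/69 = 203/69 ≈ 2.9420)
j(Z) = Z²
L = 1202893/4761 (L = 244 + (203/69)² = 244 + 41209/4761 = 1202893/4761 ≈ 252.66)
O + L = -323567 + 1202893/4761 = -1539299594/4761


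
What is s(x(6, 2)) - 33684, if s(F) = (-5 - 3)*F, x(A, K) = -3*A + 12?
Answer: -33636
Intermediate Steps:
x(A, K) = 12 - 3*A
s(F) = -8*F
s(x(6, 2)) - 33684 = -8*(12 - 3*6) - 33684 = -8*(12 - 18) - 33684 = -8*(-6) - 33684 = 48 - 33684 = -33636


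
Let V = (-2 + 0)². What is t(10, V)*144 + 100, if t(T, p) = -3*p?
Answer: -1628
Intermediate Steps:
V = 4 (V = (-2)² = 4)
t(10, V)*144 + 100 = -3*4*144 + 100 = -12*144 + 100 = -1728 + 100 = -1628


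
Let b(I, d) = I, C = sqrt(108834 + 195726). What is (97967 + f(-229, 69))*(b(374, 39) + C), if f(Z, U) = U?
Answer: 36665464 + 3529296*sqrt(235) ≈ 9.0769e+7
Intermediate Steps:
C = 36*sqrt(235) (C = sqrt(304560) = 36*sqrt(235) ≈ 551.87)
(97967 + f(-229, 69))*(b(374, 39) + C) = (97967 + 69)*(374 + 36*sqrt(235)) = 98036*(374 + 36*sqrt(235)) = 36665464 + 3529296*sqrt(235)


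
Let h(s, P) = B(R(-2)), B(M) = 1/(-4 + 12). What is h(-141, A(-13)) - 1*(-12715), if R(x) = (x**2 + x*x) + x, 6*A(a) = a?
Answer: 101721/8 ≈ 12715.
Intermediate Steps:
A(a) = a/6
R(x) = x + 2*x**2 (R(x) = (x**2 + x**2) + x = 2*x**2 + x = x + 2*x**2)
B(M) = 1/8
h(s, P) = 1/8
h(-141, A(-13)) - 1*(-12715) = 1/8 - 1*(-12715) = 1/8 + 12715 = 101721/8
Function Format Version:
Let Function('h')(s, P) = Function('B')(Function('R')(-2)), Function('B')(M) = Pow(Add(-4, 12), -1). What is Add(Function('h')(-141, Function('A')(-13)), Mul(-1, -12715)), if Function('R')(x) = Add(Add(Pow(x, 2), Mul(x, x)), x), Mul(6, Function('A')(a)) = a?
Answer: Rational(101721, 8) ≈ 12715.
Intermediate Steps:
Function('A')(a) = Mul(Rational(1, 6), a)
Function('R')(x) = Add(x, Mul(2, Pow(x, 2))) (Function('R')(x) = Add(Add(Pow(x, 2), Pow(x, 2)), x) = Add(Mul(2, Pow(x, 2)), x) = Add(x, Mul(2, Pow(x, 2))))
Function('B')(M) = Rational(1, 8) (Function('B')(M) = Pow(8, -1) = Rational(1, 8))
Function('h')(s, P) = Rational(1, 8)
Add(Function('h')(-141, Function('A')(-13)), Mul(-1, -12715)) = Add(Rational(1, 8), Mul(-1, -12715)) = Add(Rational(1, 8), 12715) = Rational(101721, 8)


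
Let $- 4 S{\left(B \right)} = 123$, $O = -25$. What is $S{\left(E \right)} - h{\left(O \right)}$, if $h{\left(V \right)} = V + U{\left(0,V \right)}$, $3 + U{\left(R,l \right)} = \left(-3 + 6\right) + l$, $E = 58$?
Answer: $\frac{77}{4} \approx 19.25$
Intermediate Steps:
$S{\left(B \right)} = - \frac{123}{4}$ ($S{\left(B \right)} = \left(- \frac{1}{4}\right) 123 = - \frac{123}{4}$)
$U{\left(R,l \right)} = l$ ($U{\left(R,l \right)} = -3 + \left(\left(-3 + 6\right) + l\right) = -3 + \left(3 + l\right) = l$)
$h{\left(V \right)} = 2 V$ ($h{\left(V \right)} = V + V = 2 V$)
$S{\left(E \right)} - h{\left(O \right)} = - \frac{123}{4} - 2 \left(-25\right) = - \frac{123}{4} - -50 = - \frac{123}{4} + 50 = \frac{77}{4}$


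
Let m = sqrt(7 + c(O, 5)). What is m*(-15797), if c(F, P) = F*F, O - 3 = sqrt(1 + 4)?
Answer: -15797*sqrt(21 + 6*sqrt(5)) ≈ -92674.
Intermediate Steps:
O = 3 + sqrt(5) (O = 3 + sqrt(1 + 4) = 3 + sqrt(5) ≈ 5.2361)
c(F, P) = F**2
m = sqrt(7 + (3 + sqrt(5))**2) ≈ 5.8665
m*(-15797) = sqrt(21 + 6*sqrt(5))*(-15797) = -15797*sqrt(21 + 6*sqrt(5))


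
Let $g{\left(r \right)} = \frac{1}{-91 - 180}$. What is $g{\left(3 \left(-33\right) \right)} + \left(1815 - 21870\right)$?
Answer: $- \frac{5434906}{271} \approx -20055.0$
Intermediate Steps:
$g{\left(r \right)} = - \frac{1}{271}$ ($g{\left(r \right)} = \frac{1}{-271} = - \frac{1}{271}$)
$g{\left(3 \left(-33\right) \right)} + \left(1815 - 21870\right) = - \frac{1}{271} + \left(1815 - 21870\right) = - \frac{1}{271} - 20055 = - \frac{5434906}{271}$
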